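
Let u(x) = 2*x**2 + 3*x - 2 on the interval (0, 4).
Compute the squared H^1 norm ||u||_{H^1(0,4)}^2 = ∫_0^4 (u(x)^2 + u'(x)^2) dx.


||u||_{H^1}^2 = 31468/15

The H^1 norm (squared) on an interval (0, L) is
  ||u||_{H^1}^2 = ∫_0^L u(x)^2 dx + ∫_0^L u'(x)^2 dx.
Compute u'(x) = 4*x + 3.
Then u(x)^2 = 4*x**4 + 12*x**3 + x**2 - 12*x + 4 and u'(x)^2 = 16*x**2 + 24*x + 9.
Integrate each monomial from 0 to 4 using ∫_0^4 c·x^n dx = c·4^(n+1)/(n+1):
  ∫_0^4 u(x)^2 dx = ∫_0^4 (4*x^4 + 12*x^3 + x^2 - 12*x + 4) dx. Term by term:
    ∫_0^4 4*x^4 dx = 4096/5;  ∫_0^4 12*x^3 dx = 768;  ∫_0^4 x^2 dx = 64/3;
    ∫_0^4 -12*x dx = -96;  ∫_0^4 4 dx = 16.
  Sum: 4096/5 + 768 + 64/3 − 96 + 16 = 22928/15.
  ∫_0^4 u'(x)^2 dx = ∫_0^4 (16*x^2 + 24*x + 9) dx. Term by term:
    ∫_0^4 16*x^2 dx = 1024/3;  ∫_0^4 24*x dx = 192;  ∫_0^4 9 dx = 36.
  Sum: 1024/3 + 192 + 36 = 1708/3.
Adding: ||u||_{H^1}^2 = 22928/15 + 1708/3 = 31468/15.


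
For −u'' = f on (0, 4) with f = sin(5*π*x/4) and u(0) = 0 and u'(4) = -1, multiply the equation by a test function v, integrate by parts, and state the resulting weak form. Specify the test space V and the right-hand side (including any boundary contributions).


V = {v ∈ H^1(0, 4) : v(0) = 0} (test functions vanish at x = 0 where u is specified); weak form: ∫_0^4 u'v' dx = ∫_0^4 (sin(5*π*x/4)) v dx − v(4) for all v ∈ V.

Multiply both sides by a test function v and integrate from 0 to 4:
  ∫_0^4 −u''(x) v(x) dx = ∫_0^4 f(x) v(x) dx.
Integrate the LHS by parts once:
  ∫_0^4 −u'' v dx = −[u'(x) v(x)]_0^4 + ∫_0^4 u'(x) v'(x) dx.
Thus ∫_0^4 u'(x) v'(x) dx = ∫_0^4 f(x) v(x) dx + [u'(x) v(x)]_0^4.
Choose V so that boundary terms are either known or forced to vanish.
Mixed BC: u(0) = 0 (Dirichlet) and u'(4) = -1 (Neumann). Define V = {v ∈ H^1(0, 4) : v(0) = 0}. Then [u' v]_0^4 = u'(4)·v(4) − u'(0)·0 = − v(4).
Weak formulation: find u (satisfying any essential BC) such that ∫_0^4 u'(x) v'(x) dx = ∫_0^4 f v dx − v(4) for all v ∈ V (Dirichlet at 0 absorbed into V; Neumann datum at x = 4 contributes the boundary term).
Substituting f(x) = sin(5*π*x/4), the right-hand side is ∫_0^4 (sin(5*π*x/4)) v dx − v(4).


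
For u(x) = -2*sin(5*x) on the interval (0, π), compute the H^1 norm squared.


||u||_{H^1(0,π)}^2 = 52*π

u'(x) = -10*cos(5*x).
Expand u² and (u')² and integrate term by term on (0, π), using: for integers n ≥ 1, ∫_0^π sin²(nx) dx = ∫_0^π cos²(nx) dx = π/2; for n ≠ n', ∫_0^π sin(nx)sin(n'x) dx = ∫_0^π cos(nx)cos(n'x) dx = 0; and by product-to-sum, ∫_0^π sin(nx)cos(n'x) dx = ½∫_0^π [sin((n+n')x) + sin((n−n')x)] dx, which is 0 when n+n' is even and 2n/(n²−n'²) when n+n' is odd (it need not vanish on (0, π)).
  u² squared terms: (-2)²·∫sin(5x)² dx = 4·π/2 = 2*π.
  So ∫_0^π u² dx = 2*π.
  (u')² squared terms: (-10)²·∫cos(5x)² dx = 100·π/2 = 50*π.
  So ∫_0^π (u')² dx = 50*π.
||u||_{H^1}^2 = (2*π) + (50*π) = 52*π.


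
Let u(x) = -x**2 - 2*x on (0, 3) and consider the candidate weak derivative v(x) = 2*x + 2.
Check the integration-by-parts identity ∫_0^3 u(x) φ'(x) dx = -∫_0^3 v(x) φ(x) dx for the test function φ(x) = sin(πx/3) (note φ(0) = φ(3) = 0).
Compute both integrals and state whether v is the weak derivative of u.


LHS = 30/π, RHS = -30/π. No, v is not the weak derivative of u.

u(x) = -x**2 - 2*x, classical derivative u'(x) = -2*x - 2.
φ(x) = sin(πx/3), so φ'(x) = π*cos(π*x/3)/3.
Note φ(0) = φ(3) = 0, so the boundary term u·φ vanishes.
LHS = ∫_0^3 u(x) φ'(x) dx = ∫_0^3 (-π*x^2*cos(π*x/3)/3 - 2*π*x*cos(π*x/3)/3) dx. Term by term:
  ∫_0^3 -2*π*x*cos(π*x/3)/3 dx = 12/π;  ∫_0^3 -π*x^2*cos(π*x/3)/3 dx = 18/π.
Sum: 12/π + 18/π = 30/π.
So LHS = 30/π.
∫_0^3 v(x) φ(x) dx = ∫_0^3 (2*x*sin(π*x/3) + 2*sin(π*x/3)) dx. Term by term:
  ∫_0^3 2*sin(π*x/3) dx = 12/π;  ∫_0^3 2*x*sin(π*x/3) dx = 18/π.
Sum: 12/π + 18/π = 30/π.
So RHS = -∫_0^3 v(x) φ(x) dx = -30/π.
LHS − RHS = 60/π ≠ 0, so the identity fails.
(For a valid weak derivative the identity must hold for EVERY test function, in particular this one. The failure shows v is NOT the weak derivative of u.)
Correct weak derivative would be u'(x) = -2*x - 2.


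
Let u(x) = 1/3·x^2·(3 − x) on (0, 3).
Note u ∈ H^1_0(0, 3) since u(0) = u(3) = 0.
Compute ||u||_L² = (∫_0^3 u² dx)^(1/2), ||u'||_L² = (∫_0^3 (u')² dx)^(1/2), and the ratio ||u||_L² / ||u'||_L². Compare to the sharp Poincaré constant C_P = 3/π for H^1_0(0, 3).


||u||_L² / ||u'||_L² = 3*sqrt(14)/14 < C_P = 3/π.

u(x) = 1/3·x^2·(3 − x), so u'(x) = x*(2 - x).
u(x) = 1/3·x^2·(3 − x) vanishes at x = 0 and x = 3, so u ∈ H^1_0(0, 3). Differentiate via the product rule and integrate the resulting polynomials term by term.
  ∫_0^3 u² dx = ∫_0^3 (x^6/9 - 2*x^5/3 + x^4) dx. Term by term:
    ∫_0^3 x^6/9 dx = 243/7;  ∫_0^3 -2*x^5/3 dx = -81;  ∫_0^3 x^4 dx = 243/5.
  Sum: 243/7 − 81 + 243/5 = 81/35.
  ∫_0^3 (u')² dx = ∫_0^3 (x^4 - 4*x^3 + 4*x^2) dx. Term by term:
    ∫_0^3 x^4 dx = 243/5;  ∫_0^3 -4*x^3 dx = -81;  ∫_0^3 4*x^2 dx = 36.
  Sum: 243/5 − 81 + 36 = 18/5.
∫_0^3 u² dx = 81/35, so ||u||_L² = 9*sqrt(35)/35.
∫_0^3 (u')² dx = 18/5, so ||u'||_L² = 3*sqrt(10)/5.
Ratio ||u||_L² / ||u'||_L² = 3*sqrt(14)/14.
Sharp Poincaré constant on H^1_0(0, 3) is C_P = L/π = 3/π, achieved by sin(π/3·x).
A polynomial bump cannot attain the sharp Poincaré constant (only the first sine eigenfunction does), so the ratio is strictly less than C_P, consistent with ||u||_L² ≤ C_P ||u'||_L².


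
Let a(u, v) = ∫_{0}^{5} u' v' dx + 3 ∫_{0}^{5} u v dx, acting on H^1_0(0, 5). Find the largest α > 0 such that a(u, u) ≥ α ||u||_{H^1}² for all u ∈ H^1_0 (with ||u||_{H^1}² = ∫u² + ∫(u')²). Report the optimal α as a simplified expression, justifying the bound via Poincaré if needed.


α = 1

Coercivity of a(·,·) on H^1_0(0, 5) means a(u, u) ≥ α ||u||_{H^1}² for every u ∈ H^1_0.
The interval has length L = 5, and Poincaré/coercivity depend only on L. Here a(u, u) = ∫(u')² + (3)·∫u².
Here c = 3 ≥ 1, so a(u,u) = ∫(u')² + c∫u² ≥ ∫(u')² + ∫u² = ||u||_{H^1}², i.e. α = 1 works. No larger α is possible: a(u,u) ≥ α||u||_{H^1}² means (1−α)∫(u')² ≥ (α−c)∫u², and for the modes u_n = sin(nπ(x−x₀)/L) (x₀ the left endpoint) one has ∫u_n²/∫(u_n')² = (L/(nπ))² → 0, so a(u_n,u_n)/||u_n||_{H^1}² → 1. Hence the optimal constant is α = 1.
Therefore α = 1.


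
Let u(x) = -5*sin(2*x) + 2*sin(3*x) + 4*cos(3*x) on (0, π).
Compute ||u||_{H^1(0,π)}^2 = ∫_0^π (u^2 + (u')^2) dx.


||u||_{H^1(0,π)}^2 = 320 + 325*π/2

u'(x) = -12*sin(3*x) - 10*cos(2*x) + 6*cos(3*x).
Expand u² and (u')² and integrate term by term on (0, π), using: for integers n ≥ 1, ∫_0^π sin²(nx) dx = ∫_0^π cos²(nx) dx = π/2; for n ≠ n', ∫_0^π sin(nx)sin(n'x) dx = ∫_0^π cos(nx)cos(n'x) dx = 0; and by product-to-sum, ∫_0^π sin(nx)cos(n'x) dx = ½∫_0^π [sin((n+n')x) + sin((n−n')x)] dx, which is 0 when n+n' is even and 2n/(n²−n'²) when n+n' is odd (it need not vanish on (0, π)).
  u² squared terms: (-5)²·∫sin(2x)² dx = 25·π/2 = 25*π/2;  (2)²·∫sin(3x)² dx = 4·π/2 = 2*π;  (4)²·∫cos(3x)² dx = 16·π/2 = 8*π.
  u² cross terms: 2·(-5)·(2)·∫sin(2x)·sin(3x) dx = -20·(0) = 0;  2·(-5)·(4)·∫sin(2x)·cos(3x) dx = -40·(-4/5) = 32;  2·(2)·(4)·∫sin(3x)·cos(3x) dx = 16·(0) = 0.
  So ∫_0^π u² dx = 25*π/2 + 2*π + 8*π + 0 + 32 + 0 = 32 + 45*π/2.
  (u')² squared terms: (-12)²·∫sin(3x)² dx = 144·π/2 = 72*π;  (-10)²·∫cos(2x)² dx = 100·π/2 = 50*π;  (6)²·∫cos(3x)² dx = 36·π/2 = 18*π.
  (u')² cross terms: 2·(-12)·(-10)·∫sin(3x)·cos(2x) dx = 240·(6/5) = 288;  2·(-12)·(6)·∫sin(3x)·cos(3x) dx = -144·(0) = 0;  2·(-10)·(6)·∫cos(2x)·cos(3x) dx = -120·(0) = 0.
  So ∫_0^π (u')² dx = 72*π + 50*π + 18*π + 288 + 0 + 0 = 288 + 140*π.
||u||_{H^1}^2 = (32 + 45*π/2) + (288 + 140*π) = 320 + 325*π/2.


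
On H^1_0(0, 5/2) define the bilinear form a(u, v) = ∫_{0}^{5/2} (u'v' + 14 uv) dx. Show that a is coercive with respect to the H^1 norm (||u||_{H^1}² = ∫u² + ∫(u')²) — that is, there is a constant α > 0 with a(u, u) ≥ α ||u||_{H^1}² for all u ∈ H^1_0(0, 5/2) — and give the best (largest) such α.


α = 1

Coercivity of a(·,·) on H^1_0(0, 5/2) means a(u, u) ≥ α ||u||_{H^1}² for every u ∈ H^1_0.
The interval has length L = 5/2, and Poincaré/coercivity depend only on L. Here a(u, u) = ∫(u')² + (14)·∫u².
Here c = 14 ≥ 1, so a(u,u) = ∫(u')² + c∫u² ≥ ∫(u')² + ∫u² = ||u||_{H^1}², i.e. α = 1 works. No larger α is possible: a(u,u) ≥ α||u||_{H^1}² means (1−α)∫(u')² ≥ (α−c)∫u², and for the modes u_n = sin(nπ(x−x₀)/L) (x₀ the left endpoint) one has ∫u_n²/∫(u_n')² = (L/(nπ))² → 0, so a(u_n,u_n)/||u_n||_{H^1}² → 1. Hence the optimal constant is α = 1.
Therefore α = 1.


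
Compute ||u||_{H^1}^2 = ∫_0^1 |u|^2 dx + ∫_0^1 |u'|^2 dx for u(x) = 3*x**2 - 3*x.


||u||_{H^1}^2 = 33/10

The H^1 norm (squared) on an interval (0, L) is
  ||u||_{H^1}^2 = ∫_0^L u(x)^2 dx + ∫_0^L u'(x)^2 dx.
Compute u'(x) = 6*x - 3.
Then u(x)^2 = 9*x**4 - 18*x**3 + 9*x**2 and u'(x)^2 = 36*x**2 - 36*x + 9.
Integrate each monomial from 0 to 1 using ∫_0^1 c·x^n dx = c·1^(n+1)/(n+1):
  ∫_0^1 u(x)^2 dx = ∫_0^1 (9*x^4 - 18*x^3 + 9*x^2) dx. Term by term:
    ∫_0^1 9*x^4 dx = 9/5;  ∫_0^1 -18*x^3 dx = -9/2;  ∫_0^1 9*x^2 dx = 3.
  Sum: 9/5 − 9/2 + 3 = 3/10.
  ∫_0^1 u'(x)^2 dx = ∫_0^1 (36*x^2 - 36*x + 9) dx. Term by term:
    ∫_0^1 36*x^2 dx = 12;  ∫_0^1 -36*x dx = -18;  ∫_0^1 9 dx = 9.
  Sum: 12 − 18 + 9 = 3.
Adding: ||u||_{H^1}^2 = 3/10 + 3 = 33/10.


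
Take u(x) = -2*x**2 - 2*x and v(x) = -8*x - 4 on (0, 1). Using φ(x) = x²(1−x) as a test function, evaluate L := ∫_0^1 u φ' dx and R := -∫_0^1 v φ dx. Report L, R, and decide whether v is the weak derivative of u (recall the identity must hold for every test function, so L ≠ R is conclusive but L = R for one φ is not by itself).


LHS = 11/30, RHS = 11/15. No, v is not the weak derivative of u.

u(x) = -2*x**2 - 2*x, classical derivative u'(x) = -4*x - 2.
φ(x) = x²(1−x), so φ'(x) = x*(2 - 3*x).
Note φ(0) = φ(1) = 0, so the boundary term u·φ vanishes.
LHS = ∫_0^1 u(x) φ'(x) dx = ∫_0^1 (6*x^4 + 2*x^3 - 4*x^2) dx. Term by term:
  ∫_0^1 6*x^4 dx = 6/5;  ∫_0^1 2*x^3 dx = 1/2;  ∫_0^1 -4*x^2 dx = -4/3.
Sum: 6/5 + 1/2 − 4/3 = 11/30.
So LHS = 11/30.
∫_0^1 v(x) φ(x) dx = ∫_0^1 (8*x^4 - 4*x^3 - 4*x^2) dx. Term by term:
  ∫_0^1 8*x^4 dx = 8/5;  ∫_0^1 -4*x^3 dx = -1;  ∫_0^1 -4*x^2 dx = -4/3.
Sum: 8/5 − 1 − 4/3 = -11/15.
So RHS = -∫_0^1 v(x) φ(x) dx = 11/15.
LHS − RHS = -11/30 ≠ 0, so the identity fails.
(For a valid weak derivative the identity must hold for EVERY test function, in particular this one. The failure shows v is NOT the weak derivative of u.)
Correct weak derivative would be u'(x) = -4*x - 2.


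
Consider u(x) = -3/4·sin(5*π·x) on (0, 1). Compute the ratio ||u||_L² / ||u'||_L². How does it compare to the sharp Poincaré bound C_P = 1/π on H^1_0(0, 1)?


||u||_L² / ||u'||_L² = 1/(5*π) < C_P = 1/π.

u(x) = -3/4·sin(5*π·x), so u'(x) = -15*π*cos(5*π*x)/4.
Writing u(x) = A·sin(kπx/L) with A = -3/4 and k = 5, use ∫_0^L sin²(kπx/L) dx = L/2 and ∫_0^L cos²(kπx/L) dx = L/2.
u² = 9/16·sin²(5*π·x) and (u')² = 225*π^2/16·cos²(5*π·x), and each of sin², cos² integrates to L/2 = 1/2 over (0, 1).
∫_0^1 u² dx = 9/32, so ||u||_L² = 3*sqrt(2)/8.
∫_0^1 (u')² dx = 225*π^2/32, so ||u'||_L² = 15*sqrt(2)*π/8.
Ratio ||u||_L² / ||u'||_L² = 1/(5*π).
Sharp Poincaré constant on H^1_0(0, 1) is C_P = L/π = 1/π, achieved by sin(π·x).
This is the k = 5 harmonic; the ratio L/(kπ) is strictly less than C_P = L/π, consistent with the sharp inequality ||u||_L² ≤ C_P ||u'||_L².


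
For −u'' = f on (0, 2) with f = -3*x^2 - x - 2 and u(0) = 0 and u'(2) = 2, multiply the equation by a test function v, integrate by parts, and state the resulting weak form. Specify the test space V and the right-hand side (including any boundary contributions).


V = {v ∈ H^1(0, 2) : v(0) = 0} (test functions vanish at x = 0 where u is specified); weak form: ∫_0^2 u'v' dx = ∫_0^2 (-3*x^2 - x - 2) v dx + 2·v(2) for all v ∈ V.

Multiply both sides by a test function v and integrate from 0 to 2:
  ∫_0^2 −u''(x) v(x) dx = ∫_0^2 f(x) v(x) dx.
Integrate the LHS by parts once:
  ∫_0^2 −u'' v dx = −[u'(x) v(x)]_0^2 + ∫_0^2 u'(x) v'(x) dx.
Thus ∫_0^2 u'(x) v'(x) dx = ∫_0^2 f(x) v(x) dx + [u'(x) v(x)]_0^2.
Choose V so that boundary terms are either known or forced to vanish.
Mixed BC: u(0) = 0 (Dirichlet) and u'(2) = 2 (Neumann). Define V = {v ∈ H^1(0, 2) : v(0) = 0}. Then [u' v]_0^2 = u'(2)·v(2) − u'(0)·0 = 2·v(2).
Weak formulation: find u (satisfying any essential BC) such that ∫_0^2 u'(x) v'(x) dx = ∫_0^2 f v dx + 2·v(2) for all v ∈ V (Dirichlet at 0 absorbed into V; Neumann datum at x = 2 contributes the boundary term).
Substituting f(x) = -3*x^2 - x - 2, the right-hand side is ∫_0^2 (-3*x^2 - x - 2) v dx + 2·v(2).


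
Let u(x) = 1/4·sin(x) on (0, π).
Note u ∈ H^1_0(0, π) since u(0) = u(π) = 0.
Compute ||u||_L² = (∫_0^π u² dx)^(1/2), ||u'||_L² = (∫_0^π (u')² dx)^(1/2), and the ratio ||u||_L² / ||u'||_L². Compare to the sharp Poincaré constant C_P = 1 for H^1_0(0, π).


||u||_L² / ||u'||_L² = 1 = C_P.

u(x) = 1/4·sin(x), so u'(x) = cos(x)/4.
Writing u(x) = A·sin(kπx/L) with A = 1/4 and k = 1, use ∫_0^L sin²(kπx/L) dx = L/2 and ∫_0^L cos²(kπx/L) dx = L/2.
u² = 1/16·sin²(x) and (u')² = 1/16·cos²(x), and each of sin², cos² integrates to L/2 = π/2 over (0, π).
∫_0^π u² dx = π/32, so ||u||_L² = sqrt(2)*sqrt(π)/8.
∫_0^π (u')² dx = π/32, so ||u'||_L² = sqrt(2)*sqrt(π)/8.
Ratio ||u||_L² / ||u'||_L² = 1.
Sharp Poincaré constant on H^1_0(0, π) is C_P = L/π = 1, achieved by sin(x).
This is the k = 1 eigenfunction (up to amplitude), so the ratio equals the sharp Poincaré constant exactly.


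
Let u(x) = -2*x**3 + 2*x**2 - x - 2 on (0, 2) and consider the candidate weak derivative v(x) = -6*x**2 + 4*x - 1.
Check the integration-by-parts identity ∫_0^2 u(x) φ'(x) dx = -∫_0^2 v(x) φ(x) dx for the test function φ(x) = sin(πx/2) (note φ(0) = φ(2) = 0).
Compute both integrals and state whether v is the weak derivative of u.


LHS = -192/π^3 + 36/π, RHS = -192/π^3 + 36/π. Yes, v = u' weakly.

u(x) = -2*x**3 + 2*x**2 - x - 2, classical derivative u'(x) = -6*x**2 + 4*x - 1.
φ(x) = sin(πx/2), so φ'(x) = π*cos(π*x/2)/2.
Note φ(0) = φ(2) = 0, so the boundary term u·φ vanishes.
LHS = ∫_0^2 u(x) φ'(x) dx = ∫_0^2 (-π*x^3*cos(π*x/2) + π*x^2*cos(π*x/2) - π*x*cos(π*x/2)/2 - π*cos(π*x/2)) dx. Term by term:
  ∫_0^2 -π*cos(π*x/2) dx = 0;  ∫_0^2 π*x^2*cos(π*x/2) dx = -16/π;  ∫_0^2 -π*x^3*cos(π*x/2) dx = -192/π^3 + 48/π;
  ∫_0^2 -π*x*cos(π*x/2)/2 dx = 4/π.
Sum: 0 − 16/π + -192/π^3 + 48/π + 4/π = -192/π^3 + 36/π.
So LHS = -192/π^3 + 36/π.
∫_0^2 v(x) φ(x) dx = ∫_0^2 (-6*x^2*sin(π*x/2) + 4*x*sin(π*x/2) - sin(π*x/2)) dx. Term by term:
  ∫_0^2 -sin(π*x/2) dx = -4/π;  ∫_0^2 -6*x^2*sin(π*x/2) dx = -48/π + 192/π^3;  ∫_0^2 4*x*sin(π*x/2) dx = 16/π.
Sum: -4/π + -48/π + 192/π^3 + 16/π = -36/π + 192/π^3.
So RHS = -∫_0^2 v(x) φ(x) dx = -192/π^3 + 36/π.
LHS = RHS, so the identity holds for this test φ.
Moreover u is smooth here and v(x) = u'(x) = -6*x**2 + 4*x - 1 pointwise, so the identity holds for every test function. Hence v is the weak derivative of u.


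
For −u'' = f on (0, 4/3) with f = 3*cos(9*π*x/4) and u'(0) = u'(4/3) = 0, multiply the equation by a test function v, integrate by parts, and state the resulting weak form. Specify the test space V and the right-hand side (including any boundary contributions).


V = H^1(0, 4/3) (no boundary constraint on v; u is determined up to an additive constant); weak form: ∫_0^4/3 u'v' dx = ∫_0^4/3 (3*cos(9*π*x/4)) v dx for all v ∈ V.

Multiply both sides by a test function v and integrate from 0 to 4/3:
  ∫_0^4/3 −u''(x) v(x) dx = ∫_0^4/3 f(x) v(x) dx.
Integrate the LHS by parts once:
  ∫_0^4/3 −u'' v dx = −[u'(x) v(x)]_0^4/3 + ∫_0^4/3 u'(x) v'(x) dx.
Thus ∫_0^4/3 u'(x) v'(x) dx = ∫_0^4/3 f(x) v(x) dx + [u'(x) v(x)]_0^4/3.
Choose V so that boundary terms are either known or forced to vanish.
u has homogeneous Neumann: u'(0) = u'(4/3) = 0. So [u' v]_0^4/3 = 0·v(4/3) − 0·v(0) = 0 for any v; take V = H^1(0, 4/3).
Weak formulation: find u (satisfying any essential BC) such that ∫_0^4/3 u'(x) v'(x) dx = ∫_0^4/3 f v dx for all v ∈ V (homogeneous Neumann, so boundary terms vanish).
Substituting f(x) = 3*cos(9*π*x/4), the right-hand side is ∫_0^4/3 (3*cos(9*π*x/4)) v dx.
Compatibility check (pure Neumann): taking v ≡ 1 ∈ V gives 0 = ∫_0^4/3 f dx + (0) − (0), i.e. ∫_0^4/3 f dx must equal u'(0) − u'(4/3) = 0. Indeed ∫_0^4/3 (3*cos(9*π*x/4)) dx = 0, so the data are compatible. The solution is then unique only up to an additive constant (fix it e.g. by requiring ∫_0^4/3 u dx = 0).


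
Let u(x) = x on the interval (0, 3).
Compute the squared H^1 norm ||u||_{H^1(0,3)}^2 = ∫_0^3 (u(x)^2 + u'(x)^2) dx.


||u||_{H^1}^2 = 12

The H^1 norm (squared) on an interval (0, L) is
  ||u||_{H^1}^2 = ∫_0^L u(x)^2 dx + ∫_0^L u'(x)^2 dx.
Compute u'(x) = 1.
Then u(x)^2 = x**2 and u'(x)^2 = 1.
Integrate each monomial from 0 to 3 using ∫_0^3 c·x^n dx = c·3^(n+1)/(n+1):
  ∫_0^3 u(x)^2 dx = ∫_0^3 (x^2) dx. Term by term:
    ∫_0^3 x^2 dx = 9.
  ∫_0^3 u'(x)^2 dx = ∫_0^3 (1) dx. Term by term:
    ∫_0^3 1 dx = 3.
Adding: ||u||_{H^1}^2 = 9 + 3 = 12.


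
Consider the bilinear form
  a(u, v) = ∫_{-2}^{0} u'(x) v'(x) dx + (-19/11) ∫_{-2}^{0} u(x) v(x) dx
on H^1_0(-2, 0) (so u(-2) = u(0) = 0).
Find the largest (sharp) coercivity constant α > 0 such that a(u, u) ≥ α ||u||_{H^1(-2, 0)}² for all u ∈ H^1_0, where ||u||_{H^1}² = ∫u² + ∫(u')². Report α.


α = (-76/11 + π^2)/(4 + π^2)

Coercivity of a(·,·) on H^1_0(-2, 0) means a(u, u) ≥ α ||u||_{H^1}² for every u ∈ H^1_0.
The interval has length L = 2, and Poincaré/coercivity depend only on L. Here a(u, u) = ∫(u')² + (-19/11)·∫u².
Here c = -19/11 < 0 with |c| < (π/L)² = π^2/4, so coercivity still holds. The condition a(u,u) ≥ α||u||_{H^1}² reads (1−α)∫(u')² ≥ (α−c)∫u². Any admissible α is ≤ 1 (rapidly oscillating u have ∫u²/∫(u')² → 0), and α = 1 would force 0 ≥ (1−c)∫u², impossible since c < 1; so 1−α > 0. By the sharp Poincaré inequality on H^1_0 of an interval of length L, ∫(u')² ≥ (π/L)²∫u² with equality for the first sine mode sin(π(x−x₀)/L) (x₀ the left endpoint), so the inequality holds for all u iff (1−α)(π/L)² ≥ α − c, i.e. α ≤ ((π/L)² + c)/((π/L)² + 1) = (1 + c(L/π)²)/(1 + (L/π)²). (Direct route, valid since c ≤ 0: Poincaré gives c∫u² ≥ c(L/π)²∫(u')², so a(u,u) ≥ (1 + c(L/π)²)∫(u')², while ||u||_{H^1}² ≤ (1 + (L/π)²)∫(u')²; dividing yields the same α.) With (π/L)² = π^2/4 and c = -19/11, the largest admissible constant is α = ((π/L)² + c)/((π/L)² + 1).
Simplifying, α = (-76/11 + π^2)/(4 + π^2).


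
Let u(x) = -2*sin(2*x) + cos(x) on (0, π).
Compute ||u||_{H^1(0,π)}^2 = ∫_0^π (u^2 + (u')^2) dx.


||u||_{H^1(0,π)}^2 = -32/3 + 11*π

u'(x) = -sin(x) - 4*cos(2*x).
Expand u² and (u')² and integrate term by term on (0, π), using: for integers n ≥ 1, ∫_0^π sin²(nx) dx = ∫_0^π cos²(nx) dx = π/2; for n ≠ n', ∫_0^π sin(nx)sin(n'x) dx = ∫_0^π cos(nx)cos(n'x) dx = 0; and by product-to-sum, ∫_0^π sin(nx)cos(n'x) dx = ½∫_0^π [sin((n+n')x) + sin((n−n')x)] dx, which is 0 when n+n' is even and 2n/(n²−n'²) when n+n' is odd (it need not vanish on (0, π)).
  u² squared terms: (-2)²·∫sin(2x)² dx = 4·π/2 = 2*π;  (1)²·∫cos(x)² dx = 1·π/2 = π/2.
  u² cross terms: 2·(-2)·(1)·∫sin(2x)·cos(x) dx = -4·(4/3) = -16/3.
  So ∫_0^π u² dx = 2*π + π/2 − 16/3 = -16/3 + 5*π/2.
  (u')² squared terms: (-1)²·∫sin(x)² dx = 1·π/2 = π/2;  (-4)²·∫cos(2x)² dx = 16·π/2 = 8*π.
  (u')² cross terms: 2·(-1)·(-4)·∫sin(x)·cos(2x) dx = 8·(-2/3) = -16/3.
  So ∫_0^π (u')² dx = π/2 + 8*π − 16/3 = -16/3 + 17*π/2.
||u||_{H^1}^2 = (-16/3 + 5*π/2) + (-16/3 + 17*π/2) = -32/3 + 11*π.


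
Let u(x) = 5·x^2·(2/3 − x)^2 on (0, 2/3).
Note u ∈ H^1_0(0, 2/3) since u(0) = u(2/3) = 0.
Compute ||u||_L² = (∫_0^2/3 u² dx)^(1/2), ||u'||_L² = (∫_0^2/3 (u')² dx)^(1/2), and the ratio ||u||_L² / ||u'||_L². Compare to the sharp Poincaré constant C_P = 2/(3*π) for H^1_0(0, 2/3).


||u||_L² / ||u'||_L² = sqrt(3)/9 < C_P = 2/(3*π).

u(x) = 5·x^2·(2/3 − x)^2, so u'(x) = 20*x*(3*x - 2)*(3*x - 1)/9.
u(x) = 5·x^2·(2/3 − x)^2 vanishes at x = 0 and x = 2/3, so u ∈ H^1_0(0, 2/3). Differentiate via the product rule and integrate the resulting polynomials term by term.
  ∫_0^2/3 u² dx = ∫_0^2/3 (25*x^8 - 200*x^7/3 + 200*x^6/3 - 800*x^5/27 + 400*x^4/81) dx. Term by term:
    ∫_0^2/3 25*x^8 dx = 12800/177147;  ∫_0^2/3 -200*x^7/3 dx = -6400/19683;  ∫_0^2/3 200*x^6/3 dx = 25600/45927;
    ∫_0^2/3 -800*x^5/27 dx = -25600/59049;  ∫_0^2/3 400*x^4/81 dx = 2560/19683.
  Sum: 12800/177147 − 6400/19683 + 25600/45927 − 25600/59049 + 2560/19683 = 1280/1240029.
  ∫_0^2/3 (u')² dx = ∫_0^2/3 (400*x^6 - 800*x^5 + 5200*x^4/9 - 1600*x^3/9 + 1600*x^2/81) dx. Term by term:
    ∫_0^2/3 400*x^6 dx = 51200/15309;  ∫_0^2/3 -800*x^5 dx = -25600/2187;  ∫_0^2/3 5200*x^4/9 dx = 33280/2187;
    ∫_0^2/3 -1600*x^3/9 dx = -6400/729;  ∫_0^2/3 1600*x^2/81 dx = 12800/6561.
  Sum: 51200/15309 − 25600/2187 + 33280/2187 − 6400/729 + 12800/6561 = 1280/45927.
∫_0^2/3 u² dx = 1280/1240029, so ||u||_L² = 16*sqrt(105)/5103.
∫_0^2/3 (u')² dx = 1280/45927, so ||u'||_L² = 16*sqrt(35)/567.
Ratio ||u||_L² / ||u'||_L² = sqrt(3)/9.
Sharp Poincaré constant on H^1_0(0, 2/3) is C_P = L/π = 2/(3*π), achieved by sin(3*π/2·x).
A polynomial bump cannot attain the sharp Poincaré constant (only the first sine eigenfunction does), so the ratio is strictly less than C_P, consistent with ||u||_L² ≤ C_P ||u'||_L².


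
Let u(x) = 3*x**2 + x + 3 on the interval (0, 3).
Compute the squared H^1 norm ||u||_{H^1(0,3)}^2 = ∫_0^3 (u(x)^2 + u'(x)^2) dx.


||u||_{H^1}^2 = 11649/10

The H^1 norm (squared) on an interval (0, L) is
  ||u||_{H^1}^2 = ∫_0^L u(x)^2 dx + ∫_0^L u'(x)^2 dx.
Compute u'(x) = 6*x + 1.
Then u(x)^2 = 9*x**4 + 6*x**3 + 19*x**2 + 6*x + 9 and u'(x)^2 = 36*x**2 + 12*x + 1.
Integrate each monomial from 0 to 3 using ∫_0^3 c·x^n dx = c·3^(n+1)/(n+1):
  ∫_0^3 u(x)^2 dx = ∫_0^3 (9*x^4 + 6*x^3 + 19*x^2 + 6*x + 9) dx. Term by term:
    ∫_0^3 9*x^4 dx = 2187/5;  ∫_0^3 6*x^3 dx = 243/2;  ∫_0^3 19*x^2 dx = 171;
    ∫_0^3 6*x dx = 27;  ∫_0^3 9 dx = 27.
  Sum: 2187/5 + 243/2 + 171 + 27 + 27 = 7839/10.
  ∫_0^3 u'(x)^2 dx = ∫_0^3 (36*x^2 + 12*x + 1) dx. Term by term:
    ∫_0^3 36*x^2 dx = 324;  ∫_0^3 12*x dx = 54;  ∫_0^3 1 dx = 3.
  Sum: 324 + 54 + 3 = 381.
Adding: ||u||_{H^1}^2 = 7839/10 + 381 = 11649/10.


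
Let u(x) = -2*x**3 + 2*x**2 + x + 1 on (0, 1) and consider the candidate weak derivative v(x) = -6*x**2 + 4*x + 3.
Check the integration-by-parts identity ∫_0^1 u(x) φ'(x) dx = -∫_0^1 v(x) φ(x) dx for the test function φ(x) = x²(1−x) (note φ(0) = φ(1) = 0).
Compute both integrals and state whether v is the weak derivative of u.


LHS = -1/12, RHS = -1/4. No, v is not the weak derivative of u.

u(x) = -2*x**3 + 2*x**2 + x + 1, classical derivative u'(x) = -6*x**2 + 4*x + 1.
φ(x) = x²(1−x), so φ'(x) = x*(2 - 3*x).
Note φ(0) = φ(1) = 0, so the boundary term u·φ vanishes.
LHS = ∫_0^1 u(x) φ'(x) dx = ∫_0^1 (6*x^5 - 10*x^4 + x^3 - x^2 + 2*x) dx. Term by term:
  ∫_0^1 6*x^5 dx = 1;  ∫_0^1 -10*x^4 dx = -2;  ∫_0^1 x^3 dx = 1/4;
  ∫_0^1 -x^2 dx = -1/3;  ∫_0^1 2*x dx = 1.
Sum: 1 − 2 + 1/4 − 1/3 + 1 = -1/12.
So LHS = -1/12.
∫_0^1 v(x) φ(x) dx = ∫_0^1 (6*x^5 - 10*x^4 + x^3 + 3*x^2) dx. Term by term:
  ∫_0^1 6*x^5 dx = 1;  ∫_0^1 -10*x^4 dx = -2;  ∫_0^1 x^3 dx = 1/4;
  ∫_0^1 3*x^2 dx = 1.
Sum: 1 − 2 + 1/4 + 1 = 1/4.
So RHS = -∫_0^1 v(x) φ(x) dx = -1/4.
LHS − RHS = 1/6 ≠ 0, so the identity fails.
(For a valid weak derivative the identity must hold for EVERY test function, in particular this one. The failure shows v is NOT the weak derivative of u.)
Correct weak derivative would be u'(x) = -6*x**2 + 4*x + 1.


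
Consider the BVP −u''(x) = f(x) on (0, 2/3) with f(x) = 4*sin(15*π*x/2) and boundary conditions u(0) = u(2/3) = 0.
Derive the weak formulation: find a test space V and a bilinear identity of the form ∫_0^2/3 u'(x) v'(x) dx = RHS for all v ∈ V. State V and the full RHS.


V = H^1_0(0, 2/3) (so v(0) = v(2/3) = 0); weak form: ∫_0^2/3 u'v' dx = ∫_0^2/3 (4*sin(15*π*x/2)) v dx for all v ∈ V.

Multiply both sides by a test function v and integrate from 0 to 2/3:
  ∫_0^2/3 −u''(x) v(x) dx = ∫_0^2/3 f(x) v(x) dx.
Integrate the LHS by parts once:
  ∫_0^2/3 −u'' v dx = −[u'(x) v(x)]_0^2/3 + ∫_0^2/3 u'(x) v'(x) dx.
Thus ∫_0^2/3 u'(x) v'(x) dx = ∫_0^2/3 f(x) v(x) dx + [u'(x) v(x)]_0^2/3.
Choose V so that boundary terms are either known or forced to vanish.
u is Dirichlet: u(0) = u(2/3) = 0. Let V = H^1_0(0, 2/3); then v(0) = v(2/3) = 0, and [u' v]_0^2/3 = 0.
Weak formulation: find u (satisfying any essential BC) such that ∫_0^2/3 u'(x) v'(x) dx = ∫_0^2/3 f v dx for all v ∈ V.
Substituting f(x) = 4*sin(15*π*x/2), the right-hand side is ∫_0^2/3 (4*sin(15*π*x/2)) v dx.


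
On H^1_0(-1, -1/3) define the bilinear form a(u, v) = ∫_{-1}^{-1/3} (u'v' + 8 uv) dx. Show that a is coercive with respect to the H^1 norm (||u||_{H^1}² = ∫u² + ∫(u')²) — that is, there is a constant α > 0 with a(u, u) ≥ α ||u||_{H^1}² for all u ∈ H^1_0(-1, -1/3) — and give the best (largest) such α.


α = 1

Coercivity of a(·,·) on H^1_0(-1, -1/3) means a(u, u) ≥ α ||u||_{H^1}² for every u ∈ H^1_0.
The interval has length L = 2/3, and Poincaré/coercivity depend only on L. Here a(u, u) = ∫(u')² + (8)·∫u².
Here c = 8 ≥ 1, so a(u,u) = ∫(u')² + c∫u² ≥ ∫(u')² + ∫u² = ||u||_{H^1}², i.e. α = 1 works. No larger α is possible: a(u,u) ≥ α||u||_{H^1}² means (1−α)∫(u')² ≥ (α−c)∫u², and for the modes u_n = sin(nπ(x−x₀)/L) (x₀ the left endpoint) one has ∫u_n²/∫(u_n')² = (L/(nπ))² → 0, so a(u_n,u_n)/||u_n||_{H^1}² → 1. Hence the optimal constant is α = 1.
Therefore α = 1.


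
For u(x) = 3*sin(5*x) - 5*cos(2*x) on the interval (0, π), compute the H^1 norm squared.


||u||_{H^1(0,π)}^2 = -500/7 + 359*π/2

u'(x) = 10*sin(2*x) + 15*cos(5*x).
Expand u² and (u')² and integrate term by term on (0, π), using: for integers n ≥ 1, ∫_0^π sin²(nx) dx = ∫_0^π cos²(nx) dx = π/2; for n ≠ n', ∫_0^π sin(nx)sin(n'x) dx = ∫_0^π cos(nx)cos(n'x) dx = 0; and by product-to-sum, ∫_0^π sin(nx)cos(n'x) dx = ½∫_0^π [sin((n+n')x) + sin((n−n')x)] dx, which is 0 when n+n' is even and 2n/(n²−n'²) when n+n' is odd (it need not vanish on (0, π)).
  u² squared terms: (-5)²·∫cos(2x)² dx = 25·π/2 = 25*π/2;  (3)²·∫sin(5x)² dx = 9·π/2 = 9*π/2.
  u² cross terms: 2·(-5)·(3)·∫cos(2x)·sin(5x) dx = -30·(10/21) = -100/7.
  So ∫_0^π u² dx = 25*π/2 + 9*π/2 − 100/7 = -100/7 + 17*π.
  (u')² squared terms: (10)²·∫sin(2x)² dx = 100·π/2 = 50*π;  (15)²·∫cos(5x)² dx = 225·π/2 = 225*π/2.
  (u')² cross terms: 2·(10)·(15)·∫sin(2x)·cos(5x) dx = 300·(-4/21) = -400/7.
  So ∫_0^π (u')² dx = 50*π + 225*π/2 − 400/7 = -400/7 + 325*π/2.
||u||_{H^1}^2 = (-100/7 + 17*π) + (-400/7 + 325*π/2) = -500/7 + 359*π/2.


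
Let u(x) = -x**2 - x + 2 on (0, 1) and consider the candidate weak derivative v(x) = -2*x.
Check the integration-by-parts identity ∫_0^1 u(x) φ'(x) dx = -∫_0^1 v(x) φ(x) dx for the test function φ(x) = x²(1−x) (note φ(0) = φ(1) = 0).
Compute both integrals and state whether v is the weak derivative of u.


LHS = 11/60, RHS = 1/10. No, v is not the weak derivative of u.

u(x) = -x**2 - x + 2, classical derivative u'(x) = -2*x - 1.
φ(x) = x²(1−x), so φ'(x) = x*(2 - 3*x).
Note φ(0) = φ(1) = 0, so the boundary term u·φ vanishes.
LHS = ∫_0^1 u(x) φ'(x) dx = ∫_0^1 (3*x^4 + x^3 - 8*x^2 + 4*x) dx. Term by term:
  ∫_0^1 3*x^4 dx = 3/5;  ∫_0^1 x^3 dx = 1/4;  ∫_0^1 -8*x^2 dx = -8/3;
  ∫_0^1 4*x dx = 2.
Sum: 3/5 + 1/4 − 8/3 + 2 = 11/60.
So LHS = 11/60.
∫_0^1 v(x) φ(x) dx = ∫_0^1 (2*x^4 - 2*x^3) dx. Term by term:
  ∫_0^1 2*x^4 dx = 2/5;  ∫_0^1 -2*x^3 dx = -1/2.
Sum: 2/5 − 1/2 = -1/10.
So RHS = -∫_0^1 v(x) φ(x) dx = 1/10.
LHS − RHS = 1/12 ≠ 0, so the identity fails.
(For a valid weak derivative the identity must hold for EVERY test function, in particular this one. The failure shows v is NOT the weak derivative of u.)
Correct weak derivative would be u'(x) = -2*x - 1.


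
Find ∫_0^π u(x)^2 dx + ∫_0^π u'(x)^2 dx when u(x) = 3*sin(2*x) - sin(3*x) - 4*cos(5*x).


||u||_{H^1(0,π)}^2 = 832/7 + 471*π/2

u'(x) = 20*sin(5*x) + 6*cos(2*x) - 3*cos(3*x).
Expand u² and (u')² and integrate term by term on (0, π), using: for integers n ≥ 1, ∫_0^π sin²(nx) dx = ∫_0^π cos²(nx) dx = π/2; for n ≠ n', ∫_0^π sin(nx)sin(n'x) dx = ∫_0^π cos(nx)cos(n'x) dx = 0; and by product-to-sum, ∫_0^π sin(nx)cos(n'x) dx = ½∫_0^π [sin((n+n')x) + sin((n−n')x)] dx, which is 0 when n+n' is even and 2n/(n²−n'²) when n+n' is odd (it need not vanish on (0, π)).
  u² squared terms: (-1)²·∫sin(3x)² dx = 1·π/2 = π/2;  (-4)²·∫cos(5x)² dx = 16·π/2 = 8*π;  (3)²·∫sin(2x)² dx = 9·π/2 = 9*π/2.
  u² cross terms: 2·(-1)·(-4)·∫sin(3x)·cos(5x) dx = 8·(0) = 0;  2·(-1)·(3)·∫sin(3x)·sin(2x) dx = -6·(0) = 0;  2·(-4)·(3)·∫cos(5x)·sin(2x) dx = -24·(-4/21) = 32/7.
  So ∫_0^π u² dx = π/2 + 8*π + 9*π/2 + 0 + 0 + 32/7 = 32/7 + 13*π.
  (u')² squared terms: (-3)²·∫cos(3x)² dx = 9·π/2 = 9*π/2;  (6)²·∫cos(2x)² dx = 36·π/2 = 18*π;  (20)²·∫sin(5x)² dx = 400·π/2 = 200*π.
  (u')² cross terms: 2·(-3)·(6)·∫cos(3x)·cos(2x) dx = -36·(0) = 0;  2·(-3)·(20)·∫cos(3x)·sin(5x) dx = -120·(0) = 0;  2·(6)·(20)·∫cos(2x)·sin(5x) dx = 240·(10/21) = 800/7.
  So ∫_0^π (u')² dx = 9*π/2 + 18*π + 200*π + 0 + 0 + 800/7 = 800/7 + 445*π/2.
||u||_{H^1}^2 = (32/7 + 13*π) + (800/7 + 445*π/2) = 832/7 + 471*π/2.


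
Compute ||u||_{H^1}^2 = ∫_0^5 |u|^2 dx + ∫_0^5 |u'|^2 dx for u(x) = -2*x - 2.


||u||_{H^1}^2 = 920/3

The H^1 norm (squared) on an interval (0, L) is
  ||u||_{H^1}^2 = ∫_0^L u(x)^2 dx + ∫_0^L u'(x)^2 dx.
Compute u'(x) = -2.
Then u(x)^2 = 4*x**2 + 8*x + 4 and u'(x)^2 = 4.
Integrate each monomial from 0 to 5 using ∫_0^5 c·x^n dx = c·5^(n+1)/(n+1):
  ∫_0^5 u(x)^2 dx = ∫_0^5 (4*x^2 + 8*x + 4) dx. Term by term:
    ∫_0^5 4*x^2 dx = 500/3;  ∫_0^5 8*x dx = 100;  ∫_0^5 4 dx = 20.
  Sum: 500/3 + 100 + 20 = 860/3.
  ∫_0^5 u'(x)^2 dx = ∫_0^5 (4) dx. Term by term:
    ∫_0^5 4 dx = 20.
Adding: ||u||_{H^1}^2 = 860/3 + 20 = 920/3.


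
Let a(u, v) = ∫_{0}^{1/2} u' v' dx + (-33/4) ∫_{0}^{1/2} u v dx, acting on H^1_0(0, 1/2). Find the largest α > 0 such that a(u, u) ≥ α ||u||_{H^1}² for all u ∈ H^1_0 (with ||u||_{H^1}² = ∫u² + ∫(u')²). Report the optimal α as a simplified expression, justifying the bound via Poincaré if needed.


α = (-33 + 16*π^2)/(4*(1 + 4*π^2))

Coercivity of a(·,·) on H^1_0(0, 1/2) means a(u, u) ≥ α ||u||_{H^1}² for every u ∈ H^1_0.
The interval has length L = 1/2, and Poincaré/coercivity depend only on L. Here a(u, u) = ∫(u')² + (-33/4)·∫u².
Here c = -33/4 < 0 with |c| < (π/L)² = 4*π^2, so coercivity still holds. The condition a(u,u) ≥ α||u||_{H^1}² reads (1−α)∫(u')² ≥ (α−c)∫u². Any admissible α is ≤ 1 (rapidly oscillating u have ∫u²/∫(u')² → 0), and α = 1 would force 0 ≥ (1−c)∫u², impossible since c < 1; so 1−α > 0. By the sharp Poincaré inequality on H^1_0 of an interval of length L, ∫(u')² ≥ (π/L)²∫u² with equality for the first sine mode sin(π(x−x₀)/L) (x₀ the left endpoint), so the inequality holds for all u iff (1−α)(π/L)² ≥ α − c, i.e. α ≤ ((π/L)² + c)/((π/L)² + 1) = (1 + c(L/π)²)/(1 + (L/π)²). (Direct route, valid since c ≤ 0: Poincaré gives c∫u² ≥ c(L/π)²∫(u')², so a(u,u) ≥ (1 + c(L/π)²)∫(u')², while ||u||_{H^1}² ≤ (1 + (L/π)²)∫(u')²; dividing yields the same α.) With (π/L)² = 4*π^2 and c = -33/4, the largest admissible constant is α = ((π/L)² + c)/((π/L)² + 1).
Simplifying, α = (-33 + 16*π^2)/(4*(1 + 4*π^2)).


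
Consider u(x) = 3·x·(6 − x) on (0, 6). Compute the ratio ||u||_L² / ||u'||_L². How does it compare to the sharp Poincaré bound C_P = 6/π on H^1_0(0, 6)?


||u||_L² / ||u'||_L² = 3*sqrt(10)/5 < C_P = 6/π.

u(x) = 3·x·(6 − x), so u'(x) = 18 - 6*x.
u(x) = 3·x·(6 − x) vanishes at x = 0 and x = 6, so u ∈ H^1_0(0, 6). Differentiate via the product rule and integrate the resulting polynomials term by term.
  ∫_0^6 u² dx = ∫_0^6 (9*x^4 - 108*x^3 + 324*x^2) dx. Term by term:
    ∫_0^6 9*x^4 dx = 69984/5;  ∫_0^6 -108*x^3 dx = -34992;  ∫_0^6 324*x^2 dx = 23328.
  Sum: 69984/5 − 34992 + 23328 = 11664/5.
  ∫_0^6 (u')² dx = ∫_0^6 (36*x^2 - 216*x + 324) dx. Term by term:
    ∫_0^6 36*x^2 dx = 2592;  ∫_0^6 -216*x dx = -3888;  ∫_0^6 324 dx = 1944.
  Sum: 2592 − 3888 + 1944 = 648.
∫_0^6 u² dx = 11664/5, so ||u||_L² = 108*sqrt(5)/5.
∫_0^6 (u')² dx = 648, so ||u'||_L² = 18*sqrt(2).
Ratio ||u||_L² / ||u'||_L² = 3*sqrt(10)/5.
Sharp Poincaré constant on H^1_0(0, 6) is C_P = L/π = 6/π, achieved by sin(π/6·x).
A polynomial bump cannot attain the sharp Poincaré constant (only the first sine eigenfunction does), so the ratio is strictly less than C_P, consistent with ||u||_L² ≤ C_P ||u'||_L².


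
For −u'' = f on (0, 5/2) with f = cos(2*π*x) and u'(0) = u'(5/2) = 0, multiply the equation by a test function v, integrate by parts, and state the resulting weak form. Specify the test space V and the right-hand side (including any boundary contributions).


V = H^1(0, 5/2) (no boundary constraint on v; u is determined up to an additive constant); weak form: ∫_0^5/2 u'v' dx = ∫_0^5/2 (cos(2*π*x)) v dx for all v ∈ V.

Multiply both sides by a test function v and integrate from 0 to 5/2:
  ∫_0^5/2 −u''(x) v(x) dx = ∫_0^5/2 f(x) v(x) dx.
Integrate the LHS by parts once:
  ∫_0^5/2 −u'' v dx = −[u'(x) v(x)]_0^5/2 + ∫_0^5/2 u'(x) v'(x) dx.
Thus ∫_0^5/2 u'(x) v'(x) dx = ∫_0^5/2 f(x) v(x) dx + [u'(x) v(x)]_0^5/2.
Choose V so that boundary terms are either known or forced to vanish.
u has homogeneous Neumann: u'(0) = u'(5/2) = 0. So [u' v]_0^5/2 = 0·v(5/2) − 0·v(0) = 0 for any v; take V = H^1(0, 5/2).
Weak formulation: find u (satisfying any essential BC) such that ∫_0^5/2 u'(x) v'(x) dx = ∫_0^5/2 f v dx for all v ∈ V (homogeneous Neumann, so boundary terms vanish).
Substituting f(x) = cos(2*π*x), the right-hand side is ∫_0^5/2 (cos(2*π*x)) v dx.
Compatibility check (pure Neumann): taking v ≡ 1 ∈ V gives 0 = ∫_0^5/2 f dx + (0) − (0), i.e. ∫_0^5/2 f dx must equal u'(0) − u'(5/2) = 0. Indeed ∫_0^5/2 (cos(2*π*x)) dx = 0, so the data are compatible. The solution is then unique only up to an additive constant (fix it e.g. by requiring ∫_0^5/2 u dx = 0).


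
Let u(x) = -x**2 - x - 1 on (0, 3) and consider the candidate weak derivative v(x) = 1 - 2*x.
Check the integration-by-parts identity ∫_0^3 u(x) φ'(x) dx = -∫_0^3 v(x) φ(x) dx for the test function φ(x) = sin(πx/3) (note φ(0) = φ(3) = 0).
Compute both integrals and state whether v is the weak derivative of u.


LHS = 24/π, RHS = 12/π. No, v is not the weak derivative of u.

u(x) = -x**2 - x - 1, classical derivative u'(x) = -2*x - 1.
φ(x) = sin(πx/3), so φ'(x) = π*cos(π*x/3)/3.
Note φ(0) = φ(3) = 0, so the boundary term u·φ vanishes.
LHS = ∫_0^3 u(x) φ'(x) dx = ∫_0^3 (-π*x^2*cos(π*x/3)/3 - π*x*cos(π*x/3)/3 - π*cos(π*x/3)/3) dx. Term by term:
  ∫_0^3 -π*cos(π*x/3)/3 dx = 0;  ∫_0^3 -π*x*cos(π*x/3)/3 dx = 6/π;  ∫_0^3 -π*x^2*cos(π*x/3)/3 dx = 18/π.
Sum: 0 + 6/π + 18/π = 24/π.
So LHS = 24/π.
∫_0^3 v(x) φ(x) dx = ∫_0^3 (-2*x*sin(π*x/3) + sin(π*x/3)) dx. Term by term:
  ∫_0^3 -2*x*sin(π*x/3) dx = -18/π;  ∫_0^3 sin(π*x/3) dx = 6/π.
Sum: -18/π + 6/π = -12/π.
So RHS = -∫_0^3 v(x) φ(x) dx = 12/π.
LHS − RHS = 12/π ≠ 0, so the identity fails.
(For a valid weak derivative the identity must hold for EVERY test function, in particular this one. The failure shows v is NOT the weak derivative of u.)
Correct weak derivative would be u'(x) = -2*x - 1.


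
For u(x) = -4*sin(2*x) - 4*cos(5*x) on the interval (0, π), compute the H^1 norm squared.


||u||_{H^1(0,π)}^2 = -3328/21 + 248*π

u'(x) = 20*sin(5*x) - 8*cos(2*x).
Expand u² and (u')² and integrate term by term on (0, π), using: for integers n ≥ 1, ∫_0^π sin²(nx) dx = ∫_0^π cos²(nx) dx = π/2; for n ≠ n', ∫_0^π sin(nx)sin(n'x) dx = ∫_0^π cos(nx)cos(n'x) dx = 0; and by product-to-sum, ∫_0^π sin(nx)cos(n'x) dx = ½∫_0^π [sin((n+n')x) + sin((n−n')x)] dx, which is 0 when n+n' is even and 2n/(n²−n'²) when n+n' is odd (it need not vanish on (0, π)).
  u² squared terms: (-4)²·∫cos(5x)² dx = 16·π/2 = 8*π;  (-4)²·∫sin(2x)² dx = 16·π/2 = 8*π.
  u² cross terms: 2·(-4)·(-4)·∫cos(5x)·sin(2x) dx = 32·(-4/21) = -128/21.
  So ∫_0^π u² dx = 8*π + 8*π − 128/21 = -128/21 + 16*π.
  (u')² squared terms: (-8)²·∫cos(2x)² dx = 64·π/2 = 32*π;  (20)²·∫sin(5x)² dx = 400·π/2 = 200*π.
  (u')² cross terms: 2·(-8)·(20)·∫cos(2x)·sin(5x) dx = -320·(10/21) = -3200/21.
  So ∫_0^π (u')² dx = 32*π + 200*π − 3200/21 = -3200/21 + 232*π.
||u||_{H^1}^2 = (-128/21 + 16*π) + (-3200/21 + 232*π) = -3328/21 + 248*π.


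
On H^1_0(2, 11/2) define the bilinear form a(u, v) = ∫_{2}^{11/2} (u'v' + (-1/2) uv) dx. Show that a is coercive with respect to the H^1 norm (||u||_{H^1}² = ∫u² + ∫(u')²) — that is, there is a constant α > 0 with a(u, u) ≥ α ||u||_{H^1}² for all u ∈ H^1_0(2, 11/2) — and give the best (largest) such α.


α = (-49 + 8*π^2)/(2*(4*π^2 + 49))

Coercivity of a(·,·) on H^1_0(2, 11/2) means a(u, u) ≥ α ||u||_{H^1}² for every u ∈ H^1_0.
The interval has length L = 7/2, and Poincaré/coercivity depend only on L. Here a(u, u) = ∫(u')² + (-1/2)·∫u².
Here c = -1/2 < 0 with |c| < (π/L)² = 4*π^2/49, so coercivity still holds. The condition a(u,u) ≥ α||u||_{H^1}² reads (1−α)∫(u')² ≥ (α−c)∫u². Any admissible α is ≤ 1 (rapidly oscillating u have ∫u²/∫(u')² → 0), and α = 1 would force 0 ≥ (1−c)∫u², impossible since c < 1; so 1−α > 0. By the sharp Poincaré inequality on H^1_0 of an interval of length L, ∫(u')² ≥ (π/L)²∫u² with equality for the first sine mode sin(π(x−x₀)/L) (x₀ the left endpoint), so the inequality holds for all u iff (1−α)(π/L)² ≥ α − c, i.e. α ≤ ((π/L)² + c)/((π/L)² + 1) = (1 + c(L/π)²)/(1 + (L/π)²). (Direct route, valid since c ≤ 0: Poincaré gives c∫u² ≥ c(L/π)²∫(u')², so a(u,u) ≥ (1 + c(L/π)²)∫(u')², while ||u||_{H^1}² ≤ (1 + (L/π)²)∫(u')²; dividing yields the same α.) With (π/L)² = 4*π^2/49 and c = -1/2, the largest admissible constant is α = ((π/L)² + c)/((π/L)² + 1).
Simplifying, α = (-49 + 8*π^2)/(2*(4*π^2 + 49)).


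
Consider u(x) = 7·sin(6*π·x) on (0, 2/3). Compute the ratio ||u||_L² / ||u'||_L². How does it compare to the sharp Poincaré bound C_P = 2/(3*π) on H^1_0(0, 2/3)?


||u||_L² / ||u'||_L² = 1/(6*π) < C_P = 2/(3*π).

u(x) = 7·sin(6*π·x), so u'(x) = 42*π*cos(6*π*x).
Writing u(x) = A·sin(kπx/L) with A = 7 and k = 4, use ∫_0^L sin²(kπx/L) dx = L/2 and ∫_0^L cos²(kπx/L) dx = L/2.
u² = 49·sin²(6*π·x) and (u')² = 1764*π^2·cos²(6*π·x), and each of sin², cos² integrates to L/2 = 1/3 over (0, 2/3).
∫_0^2/3 u² dx = 49/3, so ||u||_L² = 7*sqrt(3)/3.
∫_0^2/3 (u')² dx = 588*π^2, so ||u'||_L² = 14*sqrt(3)*π.
Ratio ||u||_L² / ||u'||_L² = 1/(6*π).
Sharp Poincaré constant on H^1_0(0, 2/3) is C_P = L/π = 2/(3*π), achieved by sin(3*π/2·x).
This is the k = 4 harmonic; the ratio L/(kπ) is strictly less than C_P = L/π, consistent with the sharp inequality ||u||_L² ≤ C_P ||u'||_L².
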